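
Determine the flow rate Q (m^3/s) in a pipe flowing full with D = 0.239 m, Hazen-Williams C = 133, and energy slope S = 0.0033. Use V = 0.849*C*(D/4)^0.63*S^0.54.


For a full circular pipe, R = D/4 = 0.239/4 = 0.0597 m.
V = 0.849 * 133 * 0.0597^0.63 * 0.0033^0.54
  = 0.849 * 133 * 0.16947 * 0.045709
  = 0.8747 m/s.
Pipe area A = pi*D^2/4 = pi*0.239^2/4 = 0.0449 m^2.
Q = A * V = 0.0449 * 0.8747 = 0.0392 m^3/s.

0.0392


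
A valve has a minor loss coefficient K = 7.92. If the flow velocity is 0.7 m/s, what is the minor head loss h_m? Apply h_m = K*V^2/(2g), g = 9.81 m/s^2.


Minor loss formula: h_m = K * V^2/(2g).
V^2 = 0.7^2 = 0.49.
V^2/(2g) = 0.49 / 19.62 = 0.025 m.
h_m = 7.92 * 0.025 = 0.1978 m.

0.1978


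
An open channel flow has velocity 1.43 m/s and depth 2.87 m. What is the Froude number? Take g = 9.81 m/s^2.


The Froude number is defined as Fr = V / sqrt(g*y).
g*y = 9.81 * 2.87 = 28.1547.
sqrt(g*y) = sqrt(28.1547) = 5.3061.
Fr = 1.43 / 5.3061 = 0.2695.

0.2695


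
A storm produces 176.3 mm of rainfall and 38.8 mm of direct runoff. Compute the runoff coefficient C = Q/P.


The runoff coefficient C = runoff depth / rainfall depth.
C = 38.8 / 176.3
  = 0.2201.

0.2201


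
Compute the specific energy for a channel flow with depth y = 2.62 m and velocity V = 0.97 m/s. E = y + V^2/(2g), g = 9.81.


Specific energy E = y + V^2/(2g).
Velocity head = V^2/(2g) = 0.97^2 / (2*9.81) = 0.9409 / 19.62 = 0.048 m.
E = 2.62 + 0.048 = 2.668 m.

2.668


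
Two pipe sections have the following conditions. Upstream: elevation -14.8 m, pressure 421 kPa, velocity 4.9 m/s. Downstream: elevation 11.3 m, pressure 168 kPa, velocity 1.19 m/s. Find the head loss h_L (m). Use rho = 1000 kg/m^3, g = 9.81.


Total head at each section: H = z + p/(rho*g) + V^2/(2g).
H1 = -14.8 + 421*1000/(1000*9.81) + 4.9^2/(2*9.81)
   = -14.8 + 42.915 + 1.2238
   = 29.339 m.
H2 = 11.3 + 168*1000/(1000*9.81) + 1.19^2/(2*9.81)
   = 11.3 + 17.125 + 0.0722
   = 28.498 m.
h_L = H1 - H2 = 29.339 - 28.498 = 0.842 m.

0.842


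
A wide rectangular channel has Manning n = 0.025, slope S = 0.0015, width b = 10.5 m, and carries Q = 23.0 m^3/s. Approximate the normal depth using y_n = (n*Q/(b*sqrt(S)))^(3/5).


We use the wide-channel approximation y_n = (n*Q/(b*sqrt(S)))^(3/5).
sqrt(S) = sqrt(0.0015) = 0.03873.
Numerator: n*Q = 0.025 * 23.0 = 0.575.
Denominator: b*sqrt(S) = 10.5 * 0.03873 = 0.406665.
arg = 1.4139.
y_n = 1.4139^(3/5) = 1.231 m.

1.231


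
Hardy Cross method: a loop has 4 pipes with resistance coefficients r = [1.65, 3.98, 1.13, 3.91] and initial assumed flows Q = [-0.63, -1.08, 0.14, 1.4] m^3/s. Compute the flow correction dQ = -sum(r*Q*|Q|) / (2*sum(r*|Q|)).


Numerator terms (r*Q*|Q|): 1.65*-0.63*|-0.63| = -0.6549; 3.98*-1.08*|-1.08| = -4.6423; 1.13*0.14*|0.14| = 0.0221; 3.91*1.4*|1.4| = 7.6636.
Sum of numerator = 2.3886.
Denominator terms (r*|Q|): 1.65*|-0.63| = 1.0395; 3.98*|-1.08| = 4.2984; 1.13*|0.14| = 0.1582; 3.91*|1.4| = 5.474.
2 * sum of denominator = 2 * 10.9701 = 21.9402.
dQ = -2.3886 / 21.9402 = -0.1089 m^3/s.

-0.1089


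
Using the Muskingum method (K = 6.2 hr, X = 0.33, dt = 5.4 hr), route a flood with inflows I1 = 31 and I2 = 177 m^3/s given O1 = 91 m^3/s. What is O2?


Muskingum coefficients:
denom = 2*K*(1-X) + dt = 2*6.2*(1-0.33) + 5.4 = 13.708.
C0 = (dt - 2*K*X)/denom = (5.4 - 2*6.2*0.33)/13.708 = 0.0954.
C1 = (dt + 2*K*X)/denom = (5.4 + 2*6.2*0.33)/13.708 = 0.6924.
C2 = (2*K*(1-X) - dt)/denom = 0.2121.
O2 = C0*I2 + C1*I1 + C2*O1
   = 0.0954*177 + 0.6924*31 + 0.2121*91
   = 57.66 m^3/s.

57.66


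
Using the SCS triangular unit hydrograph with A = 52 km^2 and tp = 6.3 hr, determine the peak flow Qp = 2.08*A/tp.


SCS formula: Qp = 2.08 * A / tp.
Qp = 2.08 * 52 / 6.3
   = 108.16 / 6.3
   = 17.17 m^3/s per cm.

17.17


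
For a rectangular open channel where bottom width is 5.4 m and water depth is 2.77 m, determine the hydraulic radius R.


For a rectangular section:
Flow area A = b * y = 5.4 * 2.77 = 14.96 m^2.
Wetted perimeter P = b + 2y = 5.4 + 2*2.77 = 10.94 m.
Hydraulic radius R = A/P = 14.96 / 10.94 = 1.3673 m.

1.3673


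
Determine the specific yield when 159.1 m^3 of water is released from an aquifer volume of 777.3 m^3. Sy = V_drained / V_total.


Specific yield Sy = Volume drained / Total volume.
Sy = 159.1 / 777.3
   = 0.2047.

0.2047


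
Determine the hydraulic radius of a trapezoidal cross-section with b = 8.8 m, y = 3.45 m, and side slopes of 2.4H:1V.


For a trapezoidal section with side slope z:
A = (b + z*y)*y = (8.8 + 2.4*3.45)*3.45 = 58.926 m^2.
P = b + 2*y*sqrt(1 + z^2) = 8.8 + 2*3.45*sqrt(1 + 2.4^2) = 26.74 m.
R = A/P = 58.926 / 26.74 = 2.2037 m.

2.2037


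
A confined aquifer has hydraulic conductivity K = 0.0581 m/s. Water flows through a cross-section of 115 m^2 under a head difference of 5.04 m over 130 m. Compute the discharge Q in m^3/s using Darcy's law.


Darcy's law: Q = K * A * i, where i = dh/L.
Hydraulic gradient i = 5.04 / 130 = 0.038769.
Q = 0.0581 * 115 * 0.038769
  = 0.259 m^3/s.

0.259


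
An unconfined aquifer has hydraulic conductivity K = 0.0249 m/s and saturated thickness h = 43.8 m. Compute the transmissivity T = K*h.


Transmissivity is defined as T = K * h.
T = 0.0249 * 43.8
  = 1.0906 m^2/s.

1.0906


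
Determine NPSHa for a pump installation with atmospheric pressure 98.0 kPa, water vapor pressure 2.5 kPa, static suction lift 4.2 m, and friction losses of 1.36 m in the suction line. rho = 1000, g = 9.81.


NPSHa = p_atm/(rho*g) - z_s - hf_s - p_vap/(rho*g).
p_atm/(rho*g) = 98.0*1000 / (1000*9.81) = 9.99 m.
p_vap/(rho*g) = 2.5*1000 / (1000*9.81) = 0.255 m.
NPSHa = 9.99 - 4.2 - 1.36 - 0.255
      = 4.17 m.

4.17


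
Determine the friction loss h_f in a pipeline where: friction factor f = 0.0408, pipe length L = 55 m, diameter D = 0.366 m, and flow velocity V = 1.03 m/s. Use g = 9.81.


Darcy-Weisbach equation: h_f = f * (L/D) * V^2/(2g).
f * L/D = 0.0408 * 55/0.366 = 6.1311.
V^2/(2g) = 1.03^2 / (2*9.81) = 1.0609 / 19.62 = 0.0541 m.
h_f = 6.1311 * 0.0541 = 0.332 m.

0.332


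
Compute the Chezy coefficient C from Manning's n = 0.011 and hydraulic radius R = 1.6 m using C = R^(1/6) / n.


The Chezy coefficient relates to Manning's n through C = R^(1/6) / n.
R^(1/6) = 1.6^(1/6) = 1.081484.
C = 1.081484 / 0.011 = 98.32 m^(1/2)/s.

98.32


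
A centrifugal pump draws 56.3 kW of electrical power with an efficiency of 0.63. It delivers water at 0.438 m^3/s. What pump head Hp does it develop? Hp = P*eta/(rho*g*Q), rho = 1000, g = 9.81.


Pump head formula: Hp = P * eta / (rho * g * Q).
Numerator: P * eta = 56.3 * 1000 * 0.63 = 35469.0 W.
Denominator: rho * g * Q = 1000 * 9.81 * 0.438 = 4296.78.
Hp = 35469.0 / 4296.78 = 8.25 m.

8.25


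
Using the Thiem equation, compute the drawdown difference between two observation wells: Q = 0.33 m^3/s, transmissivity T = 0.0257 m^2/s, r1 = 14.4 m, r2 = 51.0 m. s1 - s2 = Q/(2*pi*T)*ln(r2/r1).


Thiem equation: s1 - s2 = Q/(2*pi*T) * ln(r2/r1).
ln(r2/r1) = ln(51.0/14.4) = 1.2646.
Q/(2*pi*T) = 0.33 / (2*pi*0.0257) = 0.33 / 0.1615 = 2.0436.
s1 - s2 = 2.0436 * 1.2646 = 2.5844 m.

2.5844


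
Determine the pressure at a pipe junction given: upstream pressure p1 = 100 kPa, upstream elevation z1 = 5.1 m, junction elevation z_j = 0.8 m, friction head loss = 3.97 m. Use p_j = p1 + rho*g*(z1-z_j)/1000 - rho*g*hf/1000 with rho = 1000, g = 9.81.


Junction pressure: p_j = p1 + rho*g*(z1 - z_j)/1000 - rho*g*hf/1000.
Elevation term = 1000*9.81*(5.1 - 0.8)/1000 = 42.183 kPa.
Friction term = 1000*9.81*3.97/1000 = 38.946 kPa.
p_j = 100 + 42.183 - 38.946 = 103.24 kPa.

103.24


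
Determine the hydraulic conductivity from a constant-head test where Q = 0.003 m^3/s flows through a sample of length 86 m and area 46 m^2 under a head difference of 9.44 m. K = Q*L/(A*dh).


From K = Q*L / (A*dh):
Numerator: Q*L = 0.003 * 86 = 0.258.
Denominator: A*dh = 46 * 9.44 = 434.24.
K = 0.258 / 434.24 = 0.000594 m/s.

0.000594


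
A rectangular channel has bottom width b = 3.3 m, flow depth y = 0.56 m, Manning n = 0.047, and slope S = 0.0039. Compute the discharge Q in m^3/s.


For a rectangular channel, the cross-sectional area A = b * y = 3.3 * 0.56 = 1.85 m^2.
The wetted perimeter P = b + 2y = 3.3 + 2*0.56 = 4.42 m.
Hydraulic radius R = A/P = 1.85/4.42 = 0.4181 m.
Velocity V = (1/n)*R^(2/3)*S^(1/2) = (1/0.047)*0.4181^(2/3)*0.0039^(1/2) = 0.7429 m/s.
Discharge Q = A * V = 1.85 * 0.7429 = 1.373 m^3/s.

1.373


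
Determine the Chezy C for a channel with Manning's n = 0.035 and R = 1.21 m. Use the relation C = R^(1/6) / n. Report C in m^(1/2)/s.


The Chezy coefficient relates to Manning's n through C = R^(1/6) / n.
R^(1/6) = 1.21^(1/6) = 1.03228.
C = 1.03228 / 0.035 = 29.49 m^(1/2)/s.

29.49


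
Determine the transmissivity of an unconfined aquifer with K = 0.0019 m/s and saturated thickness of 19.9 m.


Transmissivity is defined as T = K * h.
T = 0.0019 * 19.9
  = 0.0378 m^2/s.

0.0378


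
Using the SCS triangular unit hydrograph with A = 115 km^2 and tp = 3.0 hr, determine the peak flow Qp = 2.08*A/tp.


SCS formula: Qp = 2.08 * A / tp.
Qp = 2.08 * 115 / 3.0
   = 239.2 / 3.0
   = 79.73 m^3/s per cm.

79.73


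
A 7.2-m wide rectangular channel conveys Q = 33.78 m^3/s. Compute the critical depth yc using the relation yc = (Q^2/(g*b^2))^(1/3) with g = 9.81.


Using yc = (Q^2 / (g * b^2))^(1/3):
Q^2 = 33.78^2 = 1141.09.
g * b^2 = 9.81 * 7.2^2 = 9.81 * 51.84 = 508.55.
Q^2 / (g*b^2) = 1141.09 / 508.55 = 2.2438.
yc = 2.2438^(1/3) = 1.3092 m.

1.3092


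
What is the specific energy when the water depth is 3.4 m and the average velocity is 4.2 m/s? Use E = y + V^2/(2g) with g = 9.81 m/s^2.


Specific energy E = y + V^2/(2g).
Velocity head = V^2/(2g) = 4.2^2 / (2*9.81) = 17.64 / 19.62 = 0.8991 m.
E = 3.4 + 0.8991 = 4.2991 m.

4.2991


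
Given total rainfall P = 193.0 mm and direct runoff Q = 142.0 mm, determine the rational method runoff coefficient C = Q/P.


The runoff coefficient C = runoff depth / rainfall depth.
C = 142.0 / 193.0
  = 0.7358.

0.7358


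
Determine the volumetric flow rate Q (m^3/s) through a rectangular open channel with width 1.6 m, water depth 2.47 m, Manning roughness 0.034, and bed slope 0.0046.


For a rectangular channel, the cross-sectional area A = b * y = 1.6 * 2.47 = 3.95 m^2.
The wetted perimeter P = b + 2y = 1.6 + 2*2.47 = 6.54 m.
Hydraulic radius R = A/P = 3.95/6.54 = 0.6043 m.
Velocity V = (1/n)*R^(2/3)*S^(1/2) = (1/0.034)*0.6043^(2/3)*0.0046^(1/2) = 1.4258 m/s.
Discharge Q = A * V = 3.95 * 1.4258 = 5.635 m^3/s.

5.635


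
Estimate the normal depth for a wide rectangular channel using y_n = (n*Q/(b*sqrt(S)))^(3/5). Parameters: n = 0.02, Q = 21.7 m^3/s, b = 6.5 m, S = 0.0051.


We use the wide-channel approximation y_n = (n*Q/(b*sqrt(S)))^(3/5).
sqrt(S) = sqrt(0.0051) = 0.071414.
Numerator: n*Q = 0.02 * 21.7 = 0.434.
Denominator: b*sqrt(S) = 6.5 * 0.071414 = 0.464191.
arg = 0.935.
y_n = 0.935^(3/5) = 0.9605 m.

0.9605


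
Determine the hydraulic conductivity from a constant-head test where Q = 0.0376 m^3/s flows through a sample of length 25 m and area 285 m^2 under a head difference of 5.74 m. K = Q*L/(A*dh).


From K = Q*L / (A*dh):
Numerator: Q*L = 0.0376 * 25 = 0.94.
Denominator: A*dh = 285 * 5.74 = 1635.9.
K = 0.94 / 1635.9 = 0.000575 m/s.

0.000575


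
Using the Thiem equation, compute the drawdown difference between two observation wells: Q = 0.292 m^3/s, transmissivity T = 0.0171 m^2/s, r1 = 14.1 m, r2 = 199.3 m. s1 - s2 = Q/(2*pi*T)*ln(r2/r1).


Thiem equation: s1 - s2 = Q/(2*pi*T) * ln(r2/r1).
ln(r2/r1) = ln(199.3/14.1) = 2.6486.
Q/(2*pi*T) = 0.292 / (2*pi*0.0171) = 0.292 / 0.1074 = 2.7177.
s1 - s2 = 2.7177 * 2.6486 = 7.1983 m.

7.1983


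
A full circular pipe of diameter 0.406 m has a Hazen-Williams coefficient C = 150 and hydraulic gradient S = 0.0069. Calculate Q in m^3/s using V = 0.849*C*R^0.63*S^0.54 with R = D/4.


For a full circular pipe, R = D/4 = 0.406/4 = 0.1015 m.
V = 0.849 * 150 * 0.1015^0.63 * 0.0069^0.54
  = 0.849 * 150 * 0.236632 * 0.068074
  = 2.0514 m/s.
Pipe area A = pi*D^2/4 = pi*0.406^2/4 = 0.1295 m^2.
Q = A * V = 0.1295 * 2.0514 = 0.2656 m^3/s.

0.2656


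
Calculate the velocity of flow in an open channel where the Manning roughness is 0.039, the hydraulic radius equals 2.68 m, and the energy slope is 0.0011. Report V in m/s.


Manning's equation gives V = (1/n) * R^(2/3) * S^(1/2).
First, compute R^(2/3) = 2.68^(2/3) = 1.9294.
Next, S^(1/2) = 0.0011^(1/2) = 0.033166.
Then 1/n = 1/0.039 = 25.64.
V = 25.64 * 1.9294 * 0.033166 = 1.6408 m/s.

1.6408


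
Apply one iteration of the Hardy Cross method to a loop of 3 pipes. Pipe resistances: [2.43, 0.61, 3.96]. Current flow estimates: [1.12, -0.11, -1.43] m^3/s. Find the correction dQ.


Numerator terms (r*Q*|Q|): 2.43*1.12*|1.12| = 3.0482; 0.61*-0.11*|-0.11| = -0.0074; 3.96*-1.43*|-1.43| = -8.0978.
Sum of numerator = -5.057.
Denominator terms (r*|Q|): 2.43*|1.12| = 2.7216; 0.61*|-0.11| = 0.0671; 3.96*|-1.43| = 5.6628.
2 * sum of denominator = 2 * 8.4515 = 16.903.
dQ = --5.057 / 16.903 = 0.2992 m^3/s.

0.2992


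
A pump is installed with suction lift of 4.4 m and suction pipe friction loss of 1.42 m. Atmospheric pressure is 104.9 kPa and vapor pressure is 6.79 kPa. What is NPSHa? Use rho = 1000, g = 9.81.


NPSHa = p_atm/(rho*g) - z_s - hf_s - p_vap/(rho*g).
p_atm/(rho*g) = 104.9*1000 / (1000*9.81) = 10.693 m.
p_vap/(rho*g) = 6.79*1000 / (1000*9.81) = 0.692 m.
NPSHa = 10.693 - 4.4 - 1.42 - 0.692
      = 4.18 m.

4.18


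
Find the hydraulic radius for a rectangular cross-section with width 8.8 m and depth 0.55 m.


For a rectangular section:
Flow area A = b * y = 8.8 * 0.55 = 4.84 m^2.
Wetted perimeter P = b + 2y = 8.8 + 2*0.55 = 9.9 m.
Hydraulic radius R = A/P = 4.84 / 9.9 = 0.4889 m.

0.4889


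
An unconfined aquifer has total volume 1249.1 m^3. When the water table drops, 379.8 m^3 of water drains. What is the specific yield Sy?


Specific yield Sy = Volume drained / Total volume.
Sy = 379.8 / 1249.1
   = 0.3041.

0.3041


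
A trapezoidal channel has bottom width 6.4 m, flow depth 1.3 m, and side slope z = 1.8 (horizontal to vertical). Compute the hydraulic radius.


For a trapezoidal section with side slope z:
A = (b + z*y)*y = (6.4 + 1.8*1.3)*1.3 = 11.362 m^2.
P = b + 2*y*sqrt(1 + z^2) = 6.4 + 2*1.3*sqrt(1 + 1.8^2) = 11.754 m.
R = A/P = 11.362 / 11.754 = 0.9667 m.

0.9667


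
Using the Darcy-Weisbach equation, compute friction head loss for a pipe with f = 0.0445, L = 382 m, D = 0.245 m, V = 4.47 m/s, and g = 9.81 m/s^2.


Darcy-Weisbach equation: h_f = f * (L/D) * V^2/(2g).
f * L/D = 0.0445 * 382/0.245 = 69.3837.
V^2/(2g) = 4.47^2 / (2*9.81) = 19.9809 / 19.62 = 1.0184 m.
h_f = 69.3837 * 1.0184 = 70.66 m.

70.66


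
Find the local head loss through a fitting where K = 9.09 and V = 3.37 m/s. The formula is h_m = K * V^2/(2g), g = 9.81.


Minor loss formula: h_m = K * V^2/(2g).
V^2 = 3.37^2 = 11.3569.
V^2/(2g) = 11.3569 / 19.62 = 0.5788 m.
h_m = 9.09 * 0.5788 = 5.2617 m.

5.2617


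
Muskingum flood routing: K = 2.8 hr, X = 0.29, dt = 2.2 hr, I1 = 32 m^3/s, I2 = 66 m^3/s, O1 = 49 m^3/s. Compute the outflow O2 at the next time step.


Muskingum coefficients:
denom = 2*K*(1-X) + dt = 2*2.8*(1-0.29) + 2.2 = 6.176.
C0 = (dt - 2*K*X)/denom = (2.2 - 2*2.8*0.29)/6.176 = 0.0933.
C1 = (dt + 2*K*X)/denom = (2.2 + 2*2.8*0.29)/6.176 = 0.6192.
C2 = (2*K*(1-X) - dt)/denom = 0.2876.
O2 = C0*I2 + C1*I1 + C2*O1
   = 0.0933*66 + 0.6192*32 + 0.2876*49
   = 40.06 m^3/s.

40.06


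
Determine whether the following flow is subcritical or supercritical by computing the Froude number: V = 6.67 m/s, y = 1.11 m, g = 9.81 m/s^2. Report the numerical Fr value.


The Froude number is defined as Fr = V / sqrt(g*y).
g*y = 9.81 * 1.11 = 10.8891.
sqrt(g*y) = sqrt(10.8891) = 3.2999.
Fr = 6.67 / 3.2999 = 2.0213.
Since Fr > 1, the flow is supercritical.

2.0213


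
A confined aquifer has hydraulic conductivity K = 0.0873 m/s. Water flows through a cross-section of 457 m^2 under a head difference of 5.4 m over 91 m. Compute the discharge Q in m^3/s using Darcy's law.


Darcy's law: Q = K * A * i, where i = dh/L.
Hydraulic gradient i = 5.4 / 91 = 0.059341.
Q = 0.0873 * 457 * 0.059341
  = 2.3675 m^3/s.

2.3675


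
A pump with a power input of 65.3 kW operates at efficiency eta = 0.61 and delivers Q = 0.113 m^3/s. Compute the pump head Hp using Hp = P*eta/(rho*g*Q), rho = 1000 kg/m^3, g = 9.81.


Pump head formula: Hp = P * eta / (rho * g * Q).
Numerator: P * eta = 65.3 * 1000 * 0.61 = 39833.0 W.
Denominator: rho * g * Q = 1000 * 9.81 * 0.113 = 1108.53.
Hp = 39833.0 / 1108.53 = 35.93 m.

35.93


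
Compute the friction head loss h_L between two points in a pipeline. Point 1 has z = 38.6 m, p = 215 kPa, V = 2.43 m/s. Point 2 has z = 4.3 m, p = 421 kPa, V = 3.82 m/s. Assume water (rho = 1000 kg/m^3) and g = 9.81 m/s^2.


Total head at each section: H = z + p/(rho*g) + V^2/(2g).
H1 = 38.6 + 215*1000/(1000*9.81) + 2.43^2/(2*9.81)
   = 38.6 + 21.916 + 0.301
   = 60.817 m.
H2 = 4.3 + 421*1000/(1000*9.81) + 3.82^2/(2*9.81)
   = 4.3 + 42.915 + 0.7438
   = 47.959 m.
h_L = H1 - H2 = 60.817 - 47.959 = 12.858 m.

12.858


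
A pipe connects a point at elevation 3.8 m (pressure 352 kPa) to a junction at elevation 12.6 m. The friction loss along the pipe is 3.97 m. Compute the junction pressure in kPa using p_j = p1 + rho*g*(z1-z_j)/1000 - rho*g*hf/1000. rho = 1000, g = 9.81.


Junction pressure: p_j = p1 + rho*g*(z1 - z_j)/1000 - rho*g*hf/1000.
Elevation term = 1000*9.81*(3.8 - 12.6)/1000 = -86.328 kPa.
Friction term = 1000*9.81*3.97/1000 = 38.946 kPa.
p_j = 352 + -86.328 - 38.946 = 226.73 kPa.

226.73


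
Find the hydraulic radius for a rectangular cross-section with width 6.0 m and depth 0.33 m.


For a rectangular section:
Flow area A = b * y = 6.0 * 0.33 = 1.98 m^2.
Wetted perimeter P = b + 2y = 6.0 + 2*0.33 = 6.66 m.
Hydraulic radius R = A/P = 1.98 / 6.66 = 0.2973 m.

0.2973


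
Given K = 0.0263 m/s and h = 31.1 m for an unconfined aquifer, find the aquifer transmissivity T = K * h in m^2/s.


Transmissivity is defined as T = K * h.
T = 0.0263 * 31.1
  = 0.8179 m^2/s.

0.8179


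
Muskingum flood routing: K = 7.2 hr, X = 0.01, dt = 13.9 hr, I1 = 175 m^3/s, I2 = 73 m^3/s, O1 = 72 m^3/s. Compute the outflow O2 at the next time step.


Muskingum coefficients:
denom = 2*K*(1-X) + dt = 2*7.2*(1-0.01) + 13.9 = 28.156.
C0 = (dt - 2*K*X)/denom = (13.9 - 2*7.2*0.01)/28.156 = 0.4886.
C1 = (dt + 2*K*X)/denom = (13.9 + 2*7.2*0.01)/28.156 = 0.4988.
C2 = (2*K*(1-X) - dt)/denom = 0.0126.
O2 = C0*I2 + C1*I1 + C2*O1
   = 0.4886*73 + 0.4988*175 + 0.0126*72
   = 123.86 m^3/s.

123.86


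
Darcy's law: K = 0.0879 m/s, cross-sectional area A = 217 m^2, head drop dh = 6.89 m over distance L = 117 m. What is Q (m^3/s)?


Darcy's law: Q = K * A * i, where i = dh/L.
Hydraulic gradient i = 6.89 / 117 = 0.058889.
Q = 0.0879 * 217 * 0.058889
  = 1.1233 m^3/s.

1.1233


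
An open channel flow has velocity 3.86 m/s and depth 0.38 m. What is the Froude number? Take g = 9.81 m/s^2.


The Froude number is defined as Fr = V / sqrt(g*y).
g*y = 9.81 * 0.38 = 3.7278.
sqrt(g*y) = sqrt(3.7278) = 1.9308.
Fr = 3.86 / 1.9308 = 1.9992.

1.9992


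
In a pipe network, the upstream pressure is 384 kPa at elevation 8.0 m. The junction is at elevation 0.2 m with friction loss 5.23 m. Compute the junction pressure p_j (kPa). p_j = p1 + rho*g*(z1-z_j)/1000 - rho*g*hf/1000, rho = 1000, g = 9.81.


Junction pressure: p_j = p1 + rho*g*(z1 - z_j)/1000 - rho*g*hf/1000.
Elevation term = 1000*9.81*(8.0 - 0.2)/1000 = 76.518 kPa.
Friction term = 1000*9.81*5.23/1000 = 51.306 kPa.
p_j = 384 + 76.518 - 51.306 = 409.21 kPa.

409.21


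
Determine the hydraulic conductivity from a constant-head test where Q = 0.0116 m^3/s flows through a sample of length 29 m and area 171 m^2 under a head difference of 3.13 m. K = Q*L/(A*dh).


From K = Q*L / (A*dh):
Numerator: Q*L = 0.0116 * 29 = 0.3364.
Denominator: A*dh = 171 * 3.13 = 535.23.
K = 0.3364 / 535.23 = 0.000629 m/s.

0.000629


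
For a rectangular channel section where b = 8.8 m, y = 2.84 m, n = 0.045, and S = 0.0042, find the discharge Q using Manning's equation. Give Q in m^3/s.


For a rectangular channel, the cross-sectional area A = b * y = 8.8 * 2.84 = 24.99 m^2.
The wetted perimeter P = b + 2y = 8.8 + 2*2.84 = 14.48 m.
Hydraulic radius R = A/P = 24.99/14.48 = 1.726 m.
Velocity V = (1/n)*R^(2/3)*S^(1/2) = (1/0.045)*1.726^(2/3)*0.0042^(1/2) = 2.0722 m/s.
Discharge Q = A * V = 24.99 * 2.0722 = 51.789 m^3/s.

51.789


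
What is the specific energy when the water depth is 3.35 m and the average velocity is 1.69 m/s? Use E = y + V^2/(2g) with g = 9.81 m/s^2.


Specific energy E = y + V^2/(2g).
Velocity head = V^2/(2g) = 1.69^2 / (2*9.81) = 2.8561 / 19.62 = 0.1456 m.
E = 3.35 + 0.1456 = 3.4956 m.

3.4956


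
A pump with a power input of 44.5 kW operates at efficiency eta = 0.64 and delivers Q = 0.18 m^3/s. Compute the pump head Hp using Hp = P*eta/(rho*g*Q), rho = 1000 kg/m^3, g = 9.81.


Pump head formula: Hp = P * eta / (rho * g * Q).
Numerator: P * eta = 44.5 * 1000 * 0.64 = 28480.0 W.
Denominator: rho * g * Q = 1000 * 9.81 * 0.18 = 1765.8.
Hp = 28480.0 / 1765.8 = 16.13 m.

16.13


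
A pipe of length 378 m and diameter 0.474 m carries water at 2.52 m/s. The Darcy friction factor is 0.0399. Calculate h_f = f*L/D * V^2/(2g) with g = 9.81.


Darcy-Weisbach equation: h_f = f * (L/D) * V^2/(2g).
f * L/D = 0.0399 * 378/0.474 = 31.819.
V^2/(2g) = 2.52^2 / (2*9.81) = 6.3504 / 19.62 = 0.3237 m.
h_f = 31.819 * 0.3237 = 10.299 m.

10.299


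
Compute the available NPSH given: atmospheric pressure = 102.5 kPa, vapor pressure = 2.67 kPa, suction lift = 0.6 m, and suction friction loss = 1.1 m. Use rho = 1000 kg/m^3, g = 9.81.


NPSHa = p_atm/(rho*g) - z_s - hf_s - p_vap/(rho*g).
p_atm/(rho*g) = 102.5*1000 / (1000*9.81) = 10.449 m.
p_vap/(rho*g) = 2.67*1000 / (1000*9.81) = 0.272 m.
NPSHa = 10.449 - 0.6 - 1.1 - 0.272
      = 8.48 m.

8.48


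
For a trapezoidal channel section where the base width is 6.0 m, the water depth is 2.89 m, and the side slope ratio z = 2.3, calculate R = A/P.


For a trapezoidal section with side slope z:
A = (b + z*y)*y = (6.0 + 2.3*2.89)*2.89 = 36.55 m^2.
P = b + 2*y*sqrt(1 + z^2) = 6.0 + 2*2.89*sqrt(1 + 2.3^2) = 20.496 m.
R = A/P = 36.55 / 20.496 = 1.7833 m.

1.7833


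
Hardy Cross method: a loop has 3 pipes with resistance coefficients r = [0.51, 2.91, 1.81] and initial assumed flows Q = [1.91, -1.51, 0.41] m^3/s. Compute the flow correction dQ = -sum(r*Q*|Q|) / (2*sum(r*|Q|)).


Numerator terms (r*Q*|Q|): 0.51*1.91*|1.91| = 1.8605; 2.91*-1.51*|-1.51| = -6.6351; 1.81*0.41*|0.41| = 0.3043.
Sum of numerator = -4.4703.
Denominator terms (r*|Q|): 0.51*|1.91| = 0.9741; 2.91*|-1.51| = 4.3941; 1.81*|0.41| = 0.7421.
2 * sum of denominator = 2 * 6.1103 = 12.2206.
dQ = --4.4703 / 12.2206 = 0.3658 m^3/s.

0.3658


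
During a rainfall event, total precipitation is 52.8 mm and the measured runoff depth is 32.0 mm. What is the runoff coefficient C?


The runoff coefficient C = runoff depth / rainfall depth.
C = 32.0 / 52.8
  = 0.6061.

0.6061


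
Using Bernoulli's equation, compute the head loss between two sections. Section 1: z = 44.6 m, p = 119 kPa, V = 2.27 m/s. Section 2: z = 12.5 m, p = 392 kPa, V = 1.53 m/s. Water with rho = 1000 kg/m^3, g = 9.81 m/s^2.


Total head at each section: H = z + p/(rho*g) + V^2/(2g).
H1 = 44.6 + 119*1000/(1000*9.81) + 2.27^2/(2*9.81)
   = 44.6 + 12.13 + 0.2626
   = 56.993 m.
H2 = 12.5 + 392*1000/(1000*9.81) + 1.53^2/(2*9.81)
   = 12.5 + 39.959 + 0.1193
   = 52.579 m.
h_L = H1 - H2 = 56.993 - 52.579 = 4.415 m.

4.415


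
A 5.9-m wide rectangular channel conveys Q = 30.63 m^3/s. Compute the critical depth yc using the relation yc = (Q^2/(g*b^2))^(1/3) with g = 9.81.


Using yc = (Q^2 / (g * b^2))^(1/3):
Q^2 = 30.63^2 = 938.2.
g * b^2 = 9.81 * 5.9^2 = 9.81 * 34.81 = 341.49.
Q^2 / (g*b^2) = 938.2 / 341.49 = 2.7474.
yc = 2.7474^(1/3) = 1.4006 m.

1.4006


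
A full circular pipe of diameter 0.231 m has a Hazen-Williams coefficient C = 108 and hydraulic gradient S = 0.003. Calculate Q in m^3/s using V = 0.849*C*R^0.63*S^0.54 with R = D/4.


For a full circular pipe, R = D/4 = 0.231/4 = 0.0578 m.
V = 0.849 * 108 * 0.0578^0.63 * 0.003^0.54
  = 0.849 * 108 * 0.165874 * 0.043416
  = 0.6603 m/s.
Pipe area A = pi*D^2/4 = pi*0.231^2/4 = 0.0419 m^2.
Q = A * V = 0.0419 * 0.6603 = 0.0277 m^3/s.

0.0277


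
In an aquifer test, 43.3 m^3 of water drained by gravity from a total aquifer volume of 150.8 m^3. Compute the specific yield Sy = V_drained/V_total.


Specific yield Sy = Volume drained / Total volume.
Sy = 43.3 / 150.8
   = 0.2871.

0.2871


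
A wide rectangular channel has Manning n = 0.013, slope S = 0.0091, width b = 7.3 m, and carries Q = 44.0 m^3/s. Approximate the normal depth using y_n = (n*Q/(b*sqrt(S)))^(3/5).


We use the wide-channel approximation y_n = (n*Q/(b*sqrt(S)))^(3/5).
sqrt(S) = sqrt(0.0091) = 0.095394.
Numerator: n*Q = 0.013 * 44.0 = 0.572.
Denominator: b*sqrt(S) = 7.3 * 0.095394 = 0.696376.
arg = 0.8214.
y_n = 0.8214^(3/5) = 0.8887 m.

0.8887


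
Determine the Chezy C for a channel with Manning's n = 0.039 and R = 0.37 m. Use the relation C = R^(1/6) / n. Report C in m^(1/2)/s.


The Chezy coefficient relates to Manning's n through C = R^(1/6) / n.
R^(1/6) = 0.37^(1/6) = 0.847293.
C = 0.847293 / 0.039 = 21.73 m^(1/2)/s.

21.73


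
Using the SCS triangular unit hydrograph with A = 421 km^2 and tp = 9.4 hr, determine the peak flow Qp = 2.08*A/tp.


SCS formula: Qp = 2.08 * A / tp.
Qp = 2.08 * 421 / 9.4
   = 875.68 / 9.4
   = 93.16 m^3/s per cm.

93.16


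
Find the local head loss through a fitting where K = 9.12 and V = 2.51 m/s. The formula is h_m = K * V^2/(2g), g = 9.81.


Minor loss formula: h_m = K * V^2/(2g).
V^2 = 2.51^2 = 6.3001.
V^2/(2g) = 6.3001 / 19.62 = 0.3211 m.
h_m = 9.12 * 0.3211 = 2.9285 m.

2.9285


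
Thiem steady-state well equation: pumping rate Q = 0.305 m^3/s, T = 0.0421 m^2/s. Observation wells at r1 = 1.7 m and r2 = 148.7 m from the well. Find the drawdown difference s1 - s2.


Thiem equation: s1 - s2 = Q/(2*pi*T) * ln(r2/r1).
ln(r2/r1) = ln(148.7/1.7) = 4.4713.
Q/(2*pi*T) = 0.305 / (2*pi*0.0421) = 0.305 / 0.2645 = 1.153.
s1 - s2 = 1.153 * 4.4713 = 5.1555 m.

5.1555


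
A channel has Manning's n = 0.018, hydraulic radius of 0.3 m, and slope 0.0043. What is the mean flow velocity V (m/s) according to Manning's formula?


Manning's equation gives V = (1/n) * R^(2/3) * S^(1/2).
First, compute R^(2/3) = 0.3^(2/3) = 0.4481.
Next, S^(1/2) = 0.0043^(1/2) = 0.065574.
Then 1/n = 1/0.018 = 55.56.
V = 55.56 * 0.4481 * 0.065574 = 1.6326 m/s.

1.6326


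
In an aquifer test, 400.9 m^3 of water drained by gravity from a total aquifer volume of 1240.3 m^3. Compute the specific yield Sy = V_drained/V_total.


Specific yield Sy = Volume drained / Total volume.
Sy = 400.9 / 1240.3
   = 0.3232.

0.3232


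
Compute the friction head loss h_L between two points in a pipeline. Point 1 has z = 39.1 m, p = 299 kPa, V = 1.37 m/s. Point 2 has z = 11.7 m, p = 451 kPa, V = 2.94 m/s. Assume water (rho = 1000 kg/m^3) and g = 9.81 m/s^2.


Total head at each section: H = z + p/(rho*g) + V^2/(2g).
H1 = 39.1 + 299*1000/(1000*9.81) + 1.37^2/(2*9.81)
   = 39.1 + 30.479 + 0.0957
   = 69.675 m.
H2 = 11.7 + 451*1000/(1000*9.81) + 2.94^2/(2*9.81)
   = 11.7 + 45.973 + 0.4406
   = 58.114 m.
h_L = H1 - H2 = 69.675 - 58.114 = 11.561 m.

11.561


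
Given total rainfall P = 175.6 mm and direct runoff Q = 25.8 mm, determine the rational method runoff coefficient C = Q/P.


The runoff coefficient C = runoff depth / rainfall depth.
C = 25.8 / 175.6
  = 0.1469.

0.1469


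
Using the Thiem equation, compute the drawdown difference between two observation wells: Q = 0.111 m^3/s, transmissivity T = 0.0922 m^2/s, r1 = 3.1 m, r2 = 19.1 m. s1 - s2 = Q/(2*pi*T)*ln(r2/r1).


Thiem equation: s1 - s2 = Q/(2*pi*T) * ln(r2/r1).
ln(r2/r1) = ln(19.1/3.1) = 1.8183.
Q/(2*pi*T) = 0.111 / (2*pi*0.0922) = 0.111 / 0.5793 = 0.1916.
s1 - s2 = 0.1916 * 1.8183 = 0.3484 m.

0.3484


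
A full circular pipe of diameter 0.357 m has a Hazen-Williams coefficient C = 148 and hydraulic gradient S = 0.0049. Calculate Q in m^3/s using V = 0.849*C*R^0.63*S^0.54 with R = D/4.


For a full circular pipe, R = D/4 = 0.357/4 = 0.0892 m.
V = 0.849 * 148 * 0.0892^0.63 * 0.0049^0.54
  = 0.849 * 148 * 0.218214 * 0.056586
  = 1.5515 m/s.
Pipe area A = pi*D^2/4 = pi*0.357^2/4 = 0.1001 m^2.
Q = A * V = 0.1001 * 1.5515 = 0.1553 m^3/s.

0.1553


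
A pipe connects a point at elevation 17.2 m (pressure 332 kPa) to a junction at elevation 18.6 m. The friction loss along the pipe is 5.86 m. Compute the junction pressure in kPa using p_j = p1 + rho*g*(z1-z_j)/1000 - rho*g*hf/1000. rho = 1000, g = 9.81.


Junction pressure: p_j = p1 + rho*g*(z1 - z_j)/1000 - rho*g*hf/1000.
Elevation term = 1000*9.81*(17.2 - 18.6)/1000 = -13.734 kPa.
Friction term = 1000*9.81*5.86/1000 = 57.487 kPa.
p_j = 332 + -13.734 - 57.487 = 260.78 kPa.

260.78


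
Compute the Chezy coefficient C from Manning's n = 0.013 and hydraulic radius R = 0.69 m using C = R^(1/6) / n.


The Chezy coefficient relates to Manning's n through C = R^(1/6) / n.
R^(1/6) = 0.69^(1/6) = 0.94003.
C = 0.94003 / 0.013 = 72.31 m^(1/2)/s.

72.31


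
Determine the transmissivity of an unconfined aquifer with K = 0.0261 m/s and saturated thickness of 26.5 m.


Transmissivity is defined as T = K * h.
T = 0.0261 * 26.5
  = 0.6917 m^2/s.

0.6917


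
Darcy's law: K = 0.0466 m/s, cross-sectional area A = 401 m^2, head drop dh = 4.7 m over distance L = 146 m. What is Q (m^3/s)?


Darcy's law: Q = K * A * i, where i = dh/L.
Hydraulic gradient i = 4.7 / 146 = 0.032192.
Q = 0.0466 * 401 * 0.032192
  = 0.6016 m^3/s.

0.6016


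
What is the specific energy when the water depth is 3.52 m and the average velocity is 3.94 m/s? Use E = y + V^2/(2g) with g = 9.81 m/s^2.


Specific energy E = y + V^2/(2g).
Velocity head = V^2/(2g) = 3.94^2 / (2*9.81) = 15.5236 / 19.62 = 0.7912 m.
E = 3.52 + 0.7912 = 4.3112 m.

4.3112


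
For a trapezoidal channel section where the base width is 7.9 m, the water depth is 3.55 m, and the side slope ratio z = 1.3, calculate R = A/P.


For a trapezoidal section with side slope z:
A = (b + z*y)*y = (7.9 + 1.3*3.55)*3.55 = 44.428 m^2.
P = b + 2*y*sqrt(1 + z^2) = 7.9 + 2*3.55*sqrt(1 + 1.3^2) = 19.545 m.
R = A/P = 44.428 / 19.545 = 2.2731 m.

2.2731


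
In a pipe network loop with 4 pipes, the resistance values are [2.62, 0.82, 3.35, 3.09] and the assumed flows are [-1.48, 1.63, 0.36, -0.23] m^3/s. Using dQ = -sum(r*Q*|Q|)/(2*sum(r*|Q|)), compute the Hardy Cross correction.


Numerator terms (r*Q*|Q|): 2.62*-1.48*|-1.48| = -5.7388; 0.82*1.63*|1.63| = 2.1787; 3.35*0.36*|0.36| = 0.4342; 3.09*-0.23*|-0.23| = -0.1635.
Sum of numerator = -3.2895.
Denominator terms (r*|Q|): 2.62*|-1.48| = 3.8776; 0.82*|1.63| = 1.3366; 3.35*|0.36| = 1.206; 3.09*|-0.23| = 0.7107.
2 * sum of denominator = 2 * 7.1309 = 14.2618.
dQ = --3.2895 / 14.2618 = 0.2307 m^3/s.

0.2307


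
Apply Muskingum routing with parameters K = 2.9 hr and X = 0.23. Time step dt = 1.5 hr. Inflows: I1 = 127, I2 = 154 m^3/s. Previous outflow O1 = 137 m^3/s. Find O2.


Muskingum coefficients:
denom = 2*K*(1-X) + dt = 2*2.9*(1-0.23) + 1.5 = 5.966.
C0 = (dt - 2*K*X)/denom = (1.5 - 2*2.9*0.23)/5.966 = 0.0278.
C1 = (dt + 2*K*X)/denom = (1.5 + 2*2.9*0.23)/5.966 = 0.475.
C2 = (2*K*(1-X) - dt)/denom = 0.4972.
O2 = C0*I2 + C1*I1 + C2*O1
   = 0.0278*154 + 0.475*127 + 0.4972*137
   = 132.72 m^3/s.

132.72


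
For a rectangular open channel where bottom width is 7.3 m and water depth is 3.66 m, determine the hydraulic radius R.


For a rectangular section:
Flow area A = b * y = 7.3 * 3.66 = 26.72 m^2.
Wetted perimeter P = b + 2y = 7.3 + 2*3.66 = 14.62 m.
Hydraulic radius R = A/P = 26.72 / 14.62 = 1.8275 m.

1.8275


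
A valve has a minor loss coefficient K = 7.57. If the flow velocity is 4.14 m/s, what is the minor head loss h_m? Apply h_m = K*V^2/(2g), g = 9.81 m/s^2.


Minor loss formula: h_m = K * V^2/(2g).
V^2 = 4.14^2 = 17.1396.
V^2/(2g) = 17.1396 / 19.62 = 0.8736 m.
h_m = 7.57 * 0.8736 = 6.613 m.

6.613


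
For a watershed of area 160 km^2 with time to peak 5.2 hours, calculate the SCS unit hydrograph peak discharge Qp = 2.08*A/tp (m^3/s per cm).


SCS formula: Qp = 2.08 * A / tp.
Qp = 2.08 * 160 / 5.2
   = 332.8 / 5.2
   = 64.0 m^3/s per cm.

64.0


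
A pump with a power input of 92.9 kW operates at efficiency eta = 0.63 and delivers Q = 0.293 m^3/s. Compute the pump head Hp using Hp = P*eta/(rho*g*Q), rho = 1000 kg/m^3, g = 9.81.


Pump head formula: Hp = P * eta / (rho * g * Q).
Numerator: P * eta = 92.9 * 1000 * 0.63 = 58527.0 W.
Denominator: rho * g * Q = 1000 * 9.81 * 0.293 = 2874.33.
Hp = 58527.0 / 2874.33 = 20.36 m.

20.36


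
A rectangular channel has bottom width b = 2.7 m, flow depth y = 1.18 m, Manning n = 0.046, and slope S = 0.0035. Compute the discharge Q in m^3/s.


For a rectangular channel, the cross-sectional area A = b * y = 2.7 * 1.18 = 3.19 m^2.
The wetted perimeter P = b + 2y = 2.7 + 2*1.18 = 5.06 m.
Hydraulic radius R = A/P = 3.19/5.06 = 0.6296 m.
Velocity V = (1/n)*R^(2/3)*S^(1/2) = (1/0.046)*0.6296^(2/3)*0.0035^(1/2) = 0.9448 m/s.
Discharge Q = A * V = 3.19 * 0.9448 = 3.01 m^3/s.

3.01


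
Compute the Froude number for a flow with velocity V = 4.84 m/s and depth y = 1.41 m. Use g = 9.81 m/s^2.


The Froude number is defined as Fr = V / sqrt(g*y).
g*y = 9.81 * 1.41 = 13.8321.
sqrt(g*y) = sqrt(13.8321) = 3.7192.
Fr = 4.84 / 3.7192 = 1.3014.

1.3014


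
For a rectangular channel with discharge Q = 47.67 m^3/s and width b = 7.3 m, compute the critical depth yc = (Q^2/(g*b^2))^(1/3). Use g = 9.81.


Using yc = (Q^2 / (g * b^2))^(1/3):
Q^2 = 47.67^2 = 2272.43.
g * b^2 = 9.81 * 7.3^2 = 9.81 * 53.29 = 522.77.
Q^2 / (g*b^2) = 2272.43 / 522.77 = 4.3469.
yc = 4.3469^(1/3) = 1.632 m.

1.632


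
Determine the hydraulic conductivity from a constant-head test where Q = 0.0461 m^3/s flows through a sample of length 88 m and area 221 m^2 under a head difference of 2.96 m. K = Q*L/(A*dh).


From K = Q*L / (A*dh):
Numerator: Q*L = 0.0461 * 88 = 4.0568.
Denominator: A*dh = 221 * 2.96 = 654.16.
K = 4.0568 / 654.16 = 0.006202 m/s.

0.006202


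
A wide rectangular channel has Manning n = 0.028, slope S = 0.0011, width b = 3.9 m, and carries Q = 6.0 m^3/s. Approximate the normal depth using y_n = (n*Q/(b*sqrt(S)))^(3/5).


We use the wide-channel approximation y_n = (n*Q/(b*sqrt(S)))^(3/5).
sqrt(S) = sqrt(0.0011) = 0.033166.
Numerator: n*Q = 0.028 * 6.0 = 0.168.
Denominator: b*sqrt(S) = 3.9 * 0.033166 = 0.129347.
arg = 1.2988.
y_n = 1.2988^(3/5) = 1.1698 m.

1.1698


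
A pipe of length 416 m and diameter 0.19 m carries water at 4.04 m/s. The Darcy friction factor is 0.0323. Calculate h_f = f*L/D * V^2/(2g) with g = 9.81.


Darcy-Weisbach equation: h_f = f * (L/D) * V^2/(2g).
f * L/D = 0.0323 * 416/0.19 = 70.72.
V^2/(2g) = 4.04^2 / (2*9.81) = 16.3216 / 19.62 = 0.8319 m.
h_f = 70.72 * 0.8319 = 58.831 m.

58.831


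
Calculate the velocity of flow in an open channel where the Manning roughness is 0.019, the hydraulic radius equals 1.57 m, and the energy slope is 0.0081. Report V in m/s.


Manning's equation gives V = (1/n) * R^(2/3) * S^(1/2).
First, compute R^(2/3) = 1.57^(2/3) = 1.3508.
Next, S^(1/2) = 0.0081^(1/2) = 0.09.
Then 1/n = 1/0.019 = 52.63.
V = 52.63 * 1.3508 * 0.09 = 6.3987 m/s.

6.3987


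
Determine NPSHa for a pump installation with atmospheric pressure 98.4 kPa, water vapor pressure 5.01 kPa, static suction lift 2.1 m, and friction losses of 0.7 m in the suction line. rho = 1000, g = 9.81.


NPSHa = p_atm/(rho*g) - z_s - hf_s - p_vap/(rho*g).
p_atm/(rho*g) = 98.4*1000 / (1000*9.81) = 10.031 m.
p_vap/(rho*g) = 5.01*1000 / (1000*9.81) = 0.511 m.
NPSHa = 10.031 - 2.1 - 0.7 - 0.511
      = 6.72 m.

6.72


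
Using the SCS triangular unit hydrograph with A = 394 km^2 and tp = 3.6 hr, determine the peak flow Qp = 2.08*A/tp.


SCS formula: Qp = 2.08 * A / tp.
Qp = 2.08 * 394 / 3.6
   = 819.52 / 3.6
   = 227.64 m^3/s per cm.

227.64


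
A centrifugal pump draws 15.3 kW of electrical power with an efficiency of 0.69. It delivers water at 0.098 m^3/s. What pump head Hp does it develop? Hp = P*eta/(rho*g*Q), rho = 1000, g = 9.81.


Pump head formula: Hp = P * eta / (rho * g * Q).
Numerator: P * eta = 15.3 * 1000 * 0.69 = 10557.0 W.
Denominator: rho * g * Q = 1000 * 9.81 * 0.098 = 961.38.
Hp = 10557.0 / 961.38 = 10.98 m.

10.98


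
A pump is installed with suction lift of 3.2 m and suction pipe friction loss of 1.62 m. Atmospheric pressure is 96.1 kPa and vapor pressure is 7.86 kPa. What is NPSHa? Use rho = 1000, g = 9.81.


NPSHa = p_atm/(rho*g) - z_s - hf_s - p_vap/(rho*g).
p_atm/(rho*g) = 96.1*1000 / (1000*9.81) = 9.796 m.
p_vap/(rho*g) = 7.86*1000 / (1000*9.81) = 0.801 m.
NPSHa = 9.796 - 3.2 - 1.62 - 0.801
      = 4.17 m.

4.17


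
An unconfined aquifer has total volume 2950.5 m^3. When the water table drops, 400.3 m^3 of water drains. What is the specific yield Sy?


Specific yield Sy = Volume drained / Total volume.
Sy = 400.3 / 2950.5
   = 0.1357.

0.1357


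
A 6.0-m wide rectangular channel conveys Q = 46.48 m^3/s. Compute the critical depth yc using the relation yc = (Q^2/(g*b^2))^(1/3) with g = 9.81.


Using yc = (Q^2 / (g * b^2))^(1/3):
Q^2 = 46.48^2 = 2160.39.
g * b^2 = 9.81 * 6.0^2 = 9.81 * 36.0 = 353.16.
Q^2 / (g*b^2) = 2160.39 / 353.16 = 6.1173.
yc = 6.1173^(1/3) = 1.8289 m.

1.8289


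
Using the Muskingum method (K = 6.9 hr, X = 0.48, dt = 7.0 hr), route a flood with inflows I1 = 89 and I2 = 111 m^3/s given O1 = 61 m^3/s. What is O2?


Muskingum coefficients:
denom = 2*K*(1-X) + dt = 2*6.9*(1-0.48) + 7.0 = 14.176.
C0 = (dt - 2*K*X)/denom = (7.0 - 2*6.9*0.48)/14.176 = 0.0265.
C1 = (dt + 2*K*X)/denom = (7.0 + 2*6.9*0.48)/14.176 = 0.9611.
C2 = (2*K*(1-X) - dt)/denom = 0.0124.
O2 = C0*I2 + C1*I1 + C2*O1
   = 0.0265*111 + 0.9611*89 + 0.0124*61
   = 89.24 m^3/s.

89.24


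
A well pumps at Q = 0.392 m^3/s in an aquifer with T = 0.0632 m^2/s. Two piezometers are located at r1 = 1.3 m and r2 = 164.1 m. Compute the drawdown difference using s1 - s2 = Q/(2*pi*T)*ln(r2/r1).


Thiem equation: s1 - s2 = Q/(2*pi*T) * ln(r2/r1).
ln(r2/r1) = ln(164.1/1.3) = 4.8381.
Q/(2*pi*T) = 0.392 / (2*pi*0.0632) = 0.392 / 0.3971 = 0.9872.
s1 - s2 = 0.9872 * 4.8381 = 4.776 m.

4.776


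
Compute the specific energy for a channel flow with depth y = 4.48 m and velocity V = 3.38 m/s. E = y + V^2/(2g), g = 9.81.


Specific energy E = y + V^2/(2g).
Velocity head = V^2/(2g) = 3.38^2 / (2*9.81) = 11.4244 / 19.62 = 0.5823 m.
E = 4.48 + 0.5823 = 5.0623 m.

5.0623


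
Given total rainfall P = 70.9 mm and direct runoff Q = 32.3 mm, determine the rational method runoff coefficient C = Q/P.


The runoff coefficient C = runoff depth / rainfall depth.
C = 32.3 / 70.9
  = 0.4556.

0.4556


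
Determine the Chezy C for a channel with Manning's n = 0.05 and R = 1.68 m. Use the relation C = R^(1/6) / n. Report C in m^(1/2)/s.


The Chezy coefficient relates to Manning's n through C = R^(1/6) / n.
R^(1/6) = 1.68^(1/6) = 1.090314.
C = 1.090314 / 0.05 = 21.81 m^(1/2)/s.

21.81


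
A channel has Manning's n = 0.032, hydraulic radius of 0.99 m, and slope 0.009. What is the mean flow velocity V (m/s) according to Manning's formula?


Manning's equation gives V = (1/n) * R^(2/3) * S^(1/2).
First, compute R^(2/3) = 0.99^(2/3) = 0.9933.
Next, S^(1/2) = 0.009^(1/2) = 0.094868.
Then 1/n = 1/0.032 = 31.25.
V = 31.25 * 0.9933 * 0.094868 = 2.9448 m/s.

2.9448


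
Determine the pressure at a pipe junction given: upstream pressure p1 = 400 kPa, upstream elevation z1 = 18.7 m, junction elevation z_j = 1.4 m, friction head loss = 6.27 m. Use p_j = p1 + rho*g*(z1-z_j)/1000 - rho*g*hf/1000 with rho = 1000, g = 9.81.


Junction pressure: p_j = p1 + rho*g*(z1 - z_j)/1000 - rho*g*hf/1000.
Elevation term = 1000*9.81*(18.7 - 1.4)/1000 = 169.713 kPa.
Friction term = 1000*9.81*6.27/1000 = 61.509 kPa.
p_j = 400 + 169.713 - 61.509 = 508.2 kPa.

508.2
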